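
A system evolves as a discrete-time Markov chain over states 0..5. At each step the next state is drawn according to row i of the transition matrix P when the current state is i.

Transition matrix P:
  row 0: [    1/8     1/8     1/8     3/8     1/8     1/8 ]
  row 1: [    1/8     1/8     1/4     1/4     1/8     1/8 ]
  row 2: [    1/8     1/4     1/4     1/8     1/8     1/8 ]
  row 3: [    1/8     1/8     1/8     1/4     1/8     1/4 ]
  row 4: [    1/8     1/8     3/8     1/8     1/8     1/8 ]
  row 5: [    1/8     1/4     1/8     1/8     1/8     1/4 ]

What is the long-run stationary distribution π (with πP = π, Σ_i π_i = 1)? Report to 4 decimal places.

Balance equations π_j = Σ_i π_i·P[i][j]:
  π_0 = 1/8·π_0 + 1/8·π_1 + 1/8·π_2 + 1/8·π_3 + 1/8·π_4 + 1/8·π_5
  π_1 = 1/8·π_0 + 1/8·π_1 + 1/4·π_2 + 1/8·π_3 + 1/8·π_4 + 1/4·π_5
  π_2 = 1/8·π_0 + 1/4·π_1 + 1/4·π_2 + 1/8·π_3 + 3/8·π_4 + 1/8·π_5
  π_3 = 3/8·π_0 + 1/4·π_1 + 1/8·π_2 + 1/4·π_3 + 1/8·π_4 + 1/8·π_5
  π_4 = 1/8·π_0 + 1/8·π_1 + 1/8·π_2 + 1/8·π_3 + 1/8·π_4 + 1/8·π_5
  normalize: π_0 + π_1 + π_2 + π_3 + π_4 + π_5 = 1
Solving the linear system gives exactly π = [1/8, 11/64, 13/64, 13/64, 1/8, 11/64].

π = [0.1250, 0.1719, 0.2031, 0.2031, 0.1250, 0.1719]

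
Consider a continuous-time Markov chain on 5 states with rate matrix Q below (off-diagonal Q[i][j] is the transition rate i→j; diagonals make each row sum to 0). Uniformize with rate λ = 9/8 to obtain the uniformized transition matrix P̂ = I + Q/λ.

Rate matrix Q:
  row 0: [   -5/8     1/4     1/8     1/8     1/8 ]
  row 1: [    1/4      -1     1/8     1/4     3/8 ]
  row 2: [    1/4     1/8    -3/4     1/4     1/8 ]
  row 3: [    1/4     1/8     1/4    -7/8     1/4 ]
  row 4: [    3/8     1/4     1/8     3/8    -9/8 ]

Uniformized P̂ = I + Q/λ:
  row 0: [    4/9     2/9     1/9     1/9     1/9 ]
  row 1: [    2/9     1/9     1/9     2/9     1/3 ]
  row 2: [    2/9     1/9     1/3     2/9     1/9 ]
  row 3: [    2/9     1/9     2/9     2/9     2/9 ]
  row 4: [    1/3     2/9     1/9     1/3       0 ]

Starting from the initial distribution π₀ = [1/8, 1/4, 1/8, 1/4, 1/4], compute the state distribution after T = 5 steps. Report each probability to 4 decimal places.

t=0: π = [0.1250, 0.2500, 0.1250, 0.2500, 0.2500]
t=1: π = [0.2778, 0.1528, 0.1667, 0.2361, 0.1667]
t=2: π = [0.3025, 0.1605, 0.1744, 0.2099, 0.1528]
t=3: π = [0.3064, 0.1617, 0.1732, 0.2056, 0.1531]
t=4: π = [0.3073, 0.1622, 0.1724, 0.2052, 0.1529]
t=5: π = [0.3075, 0.1622, 0.1722, 0.2051, 0.1530]

π = [0.3075, 0.1622, 0.1722, 0.2051, 0.1530]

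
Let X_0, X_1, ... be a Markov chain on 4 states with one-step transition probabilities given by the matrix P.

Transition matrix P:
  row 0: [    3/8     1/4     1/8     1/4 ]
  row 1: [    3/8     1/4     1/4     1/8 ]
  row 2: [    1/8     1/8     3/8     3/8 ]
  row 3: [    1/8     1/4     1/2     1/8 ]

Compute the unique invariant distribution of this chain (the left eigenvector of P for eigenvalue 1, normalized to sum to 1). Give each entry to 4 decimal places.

Balance equations π_j = Σ_i π_i·P[i][j]:
  π_0 = 3/8·π_0 + 3/8·π_1 + 1/8·π_2 + 1/8·π_3
  π_1 = 1/4·π_0 + 1/4·π_1 + 1/8·π_2 + 1/4·π_3
  π_2 = 1/8·π_0 + 1/4·π_1 + 3/8·π_2 + 1/2·π_3
  normalize: π_0 + π_1 + π_2 + π_3 = 1
Solving the linear system gives exactly π = [49/207, 29/138, 22/69, 97/414].

π = [0.2367, 0.2101, 0.3188, 0.2343]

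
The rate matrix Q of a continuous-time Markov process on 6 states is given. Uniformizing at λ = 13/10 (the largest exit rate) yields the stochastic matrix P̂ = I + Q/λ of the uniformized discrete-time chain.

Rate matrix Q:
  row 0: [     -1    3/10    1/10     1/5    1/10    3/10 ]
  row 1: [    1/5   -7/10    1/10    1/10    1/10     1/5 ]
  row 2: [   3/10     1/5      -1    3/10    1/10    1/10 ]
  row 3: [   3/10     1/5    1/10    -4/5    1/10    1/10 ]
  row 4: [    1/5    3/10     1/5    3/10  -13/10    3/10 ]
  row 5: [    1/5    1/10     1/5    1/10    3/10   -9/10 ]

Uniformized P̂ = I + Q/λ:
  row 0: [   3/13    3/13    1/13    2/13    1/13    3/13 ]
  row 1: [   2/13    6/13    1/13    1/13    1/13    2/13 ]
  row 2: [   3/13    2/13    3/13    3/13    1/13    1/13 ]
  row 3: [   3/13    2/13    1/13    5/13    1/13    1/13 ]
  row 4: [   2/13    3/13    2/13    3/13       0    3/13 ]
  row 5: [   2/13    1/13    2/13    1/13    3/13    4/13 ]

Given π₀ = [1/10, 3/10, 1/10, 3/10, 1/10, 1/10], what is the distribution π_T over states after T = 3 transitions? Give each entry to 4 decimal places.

π = [0.1915, 0.2368, 0.1148, 0.1804, 0.0965, 0.1799]

t=0: π = [0.1000, 0.3000, 0.1000, 0.3000, 0.1000, 0.1000]
t=1: π = [0.1923, 0.2538, 0.1077, 0.2077, 0.0846, 0.1538]
t=2: π = [0.1929, 0.2414, 0.1118, 0.1852, 0.0941, 0.1746]
t=3: π = [0.1915, 0.2368, 0.1148, 0.1804, 0.0965, 0.1799]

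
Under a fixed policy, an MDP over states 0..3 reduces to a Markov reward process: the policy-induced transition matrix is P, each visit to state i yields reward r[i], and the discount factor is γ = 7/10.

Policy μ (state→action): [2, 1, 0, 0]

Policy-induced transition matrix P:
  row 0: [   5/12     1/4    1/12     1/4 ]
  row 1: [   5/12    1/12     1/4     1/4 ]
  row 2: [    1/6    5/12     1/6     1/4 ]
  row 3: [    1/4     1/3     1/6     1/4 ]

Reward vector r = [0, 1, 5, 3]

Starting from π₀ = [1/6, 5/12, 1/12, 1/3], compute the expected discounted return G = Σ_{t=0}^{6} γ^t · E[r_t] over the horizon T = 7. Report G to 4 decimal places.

t=0: π = [0.1667, 0.4167, 0.0833, 0.3333], E[r] = 1.8333, γ^t·E[r] = 1.833333, running G = 1.833333
t=1: π = [0.3403, 0.2222, 0.1875, 0.2500], E[r] = 1.9097, γ^t·E[r] = 1.336806, running G = 3.170139
t=2: π = [0.3281, 0.2650, 0.1568, 0.2500], E[r] = 1.7992, γ^t·E[r] = 0.881603, running G = 4.051742
t=3: π = [0.3358, 0.2528, 0.1614, 0.2500], E[r] = 1.8098, γ^t·E[r] = 0.620778, running G = 4.672520
t=4: π = [0.3346, 0.2556, 0.1598, 0.2500], E[r] = 1.8044, γ^t·E[r] = 0.433225, running G = 5.105745
t=5: π = [0.3351, 0.2549, 0.1601, 0.2500], E[r] = 1.8053, γ^t·E[r] = 0.303409, running G = 5.409154
t=6: π = [0.3350, 0.2550, 0.1600, 0.2500], E[r] = 1.8050, γ^t·E[r] = 0.212351, running G = 5.621505

G = 5.6215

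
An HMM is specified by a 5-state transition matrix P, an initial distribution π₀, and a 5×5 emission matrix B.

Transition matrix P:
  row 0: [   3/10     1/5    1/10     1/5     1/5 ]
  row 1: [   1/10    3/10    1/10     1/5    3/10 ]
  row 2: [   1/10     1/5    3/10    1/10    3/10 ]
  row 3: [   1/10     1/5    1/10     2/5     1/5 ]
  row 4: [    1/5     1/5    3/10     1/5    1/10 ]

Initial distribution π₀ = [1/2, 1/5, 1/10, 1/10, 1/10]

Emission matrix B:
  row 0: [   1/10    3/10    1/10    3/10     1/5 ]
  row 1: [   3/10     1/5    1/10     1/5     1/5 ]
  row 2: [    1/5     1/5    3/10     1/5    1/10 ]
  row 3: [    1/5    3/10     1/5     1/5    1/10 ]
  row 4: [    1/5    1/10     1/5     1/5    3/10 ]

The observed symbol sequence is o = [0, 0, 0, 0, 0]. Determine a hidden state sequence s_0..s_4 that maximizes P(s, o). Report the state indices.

t=0: δ = [5.000e-02, 6.000e-02, 2.000e-02, 2.000e-02, 2.000e-02]  (obs o_0=0)
t=1: δ = [1.500e-03, 5.400e-03, 1.200e-03, 2.400e-03, 3.600e-03]  ψ = [0, 1, 1, 1, 1]  (obs o_1=0)
t=2: δ = [7.200e-05, 4.860e-04, 2.160e-04, 2.160e-04, 3.240e-04]  ψ = [4, 1, 4, 1, 1]  (obs o_2=0)
t=3: δ = [6.480e-06, 4.374e-05, 1.944e-05, 1.944e-05, 2.916e-05]  ψ = [4, 1, 4, 1, 1]  (obs o_3=0)
t=4: δ = [5.832e-07, 3.937e-06, 1.750e-06, 1.750e-06, 2.624e-06]  ψ = [4, 1, 4, 1, 1]  (obs o_4=0)
backtrack: best end state = 1; path = [1, 1, 1, 1, 1]

path = [1, 1, 1, 1, 1]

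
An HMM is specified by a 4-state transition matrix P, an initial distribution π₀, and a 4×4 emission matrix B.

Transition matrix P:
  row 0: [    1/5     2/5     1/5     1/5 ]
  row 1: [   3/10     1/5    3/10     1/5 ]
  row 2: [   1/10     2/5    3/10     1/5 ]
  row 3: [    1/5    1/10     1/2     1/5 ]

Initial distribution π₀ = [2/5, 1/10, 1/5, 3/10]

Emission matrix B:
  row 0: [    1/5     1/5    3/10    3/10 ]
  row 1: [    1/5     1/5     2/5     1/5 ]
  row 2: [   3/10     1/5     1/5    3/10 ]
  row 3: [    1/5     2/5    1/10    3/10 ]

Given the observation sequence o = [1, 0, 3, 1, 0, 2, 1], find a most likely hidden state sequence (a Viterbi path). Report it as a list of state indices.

path = [3, 2, 2, 3, 2, 1, 3]

t=0: δ = [8.000e-02, 2.000e-02, 4.000e-02, 1.200e-01]  (obs o_0=1)
t=1: δ = [4.800e-03, 6.400e-03, 1.800e-02, 4.800e-03]  ψ = [3, 0, 3, 3]  (obs o_1=0)
t=2: δ = [5.760e-04, 1.440e-03, 1.620e-03, 1.080e-03]  ψ = [1, 2, 2, 2]  (obs o_2=3)
t=3: δ = [8.640e-05, 1.296e-04, 1.080e-04, 1.296e-04]  ψ = [1, 2, 3, 2]  (obs o_3=1)
t=4: δ = [7.776e-06, 8.640e-06, 1.944e-05, 5.184e-06]  ψ = [1, 2, 3, 1]  (obs o_4=0)
t=5: δ = [7.776e-07, 3.110e-06, 1.166e-06, 3.888e-07]  ψ = [1, 2, 2, 2]  (obs o_5=2)
t=6: δ = [1.866e-07, 1.244e-07, 1.866e-07, 2.488e-07]  ψ = [1, 1, 1, 1]  (obs o_6=1)
backtrack: best end state = 3; path = [3, 2, 2, 3, 2, 1, 3]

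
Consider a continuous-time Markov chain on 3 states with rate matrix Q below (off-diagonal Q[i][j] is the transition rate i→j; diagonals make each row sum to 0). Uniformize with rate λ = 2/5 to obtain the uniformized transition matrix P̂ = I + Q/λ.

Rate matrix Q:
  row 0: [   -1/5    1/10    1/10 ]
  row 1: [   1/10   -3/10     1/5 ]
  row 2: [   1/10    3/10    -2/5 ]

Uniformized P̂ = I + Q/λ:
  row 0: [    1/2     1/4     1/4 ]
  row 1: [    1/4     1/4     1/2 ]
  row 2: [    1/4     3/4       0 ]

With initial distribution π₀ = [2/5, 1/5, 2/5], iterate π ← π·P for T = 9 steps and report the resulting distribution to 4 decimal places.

π = [0.3333, 0.3892, 0.2775]

t=0: π = [0.4000, 0.2000, 0.4000]
t=1: π = [0.3500, 0.4500, 0.2000]
t=2: π = [0.3375, 0.3500, 0.3125]
t=3: π = [0.3344, 0.4063, 0.2594]
t=4: π = [0.3336, 0.3797, 0.2867]
t=5: π = [0.3334, 0.3934, 0.2732]
t=6: π = [0.3333, 0.3866, 0.2800]
t=7: π = [0.3333, 0.3900, 0.2766]
t=8: π = [0.3333, 0.3883, 0.2783]
t=9: π = [0.3333, 0.3892, 0.2775]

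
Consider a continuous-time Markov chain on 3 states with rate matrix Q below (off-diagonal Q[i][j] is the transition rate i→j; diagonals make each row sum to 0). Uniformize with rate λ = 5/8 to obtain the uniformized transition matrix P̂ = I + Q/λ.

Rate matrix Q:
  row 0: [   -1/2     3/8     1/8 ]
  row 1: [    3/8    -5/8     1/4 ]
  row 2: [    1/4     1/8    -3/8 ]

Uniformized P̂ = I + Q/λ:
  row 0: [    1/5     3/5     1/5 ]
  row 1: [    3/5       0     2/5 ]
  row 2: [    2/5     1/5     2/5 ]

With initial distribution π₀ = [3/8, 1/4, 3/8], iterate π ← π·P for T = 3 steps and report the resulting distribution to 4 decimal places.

π = [0.3810, 0.2960, 0.3230]

t=0: π = [0.3750, 0.2500, 0.3750]
t=1: π = [0.3750, 0.3000, 0.3250]
t=2: π = [0.3850, 0.2900, 0.3250]
t=3: π = [0.3810, 0.2960, 0.3230]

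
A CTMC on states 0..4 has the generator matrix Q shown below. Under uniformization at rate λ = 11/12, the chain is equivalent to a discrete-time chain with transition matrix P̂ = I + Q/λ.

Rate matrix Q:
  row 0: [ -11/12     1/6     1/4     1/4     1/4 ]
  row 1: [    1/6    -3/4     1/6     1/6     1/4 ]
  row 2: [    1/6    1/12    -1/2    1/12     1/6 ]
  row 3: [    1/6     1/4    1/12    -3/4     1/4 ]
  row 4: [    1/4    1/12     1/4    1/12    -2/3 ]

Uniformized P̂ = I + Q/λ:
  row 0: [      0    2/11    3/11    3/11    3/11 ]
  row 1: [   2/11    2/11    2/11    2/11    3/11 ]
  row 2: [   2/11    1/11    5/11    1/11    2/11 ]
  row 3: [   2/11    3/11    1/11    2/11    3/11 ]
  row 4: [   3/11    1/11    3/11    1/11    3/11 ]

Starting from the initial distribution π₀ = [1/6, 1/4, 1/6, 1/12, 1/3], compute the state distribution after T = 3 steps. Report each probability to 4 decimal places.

t=0: π = [0.1667, 0.2500, 0.1667, 0.0833, 0.3333]
t=1: π = [0.1818, 0.1439, 0.2652, 0.1515, 0.2576]
t=2: π = [0.1722, 0.1481, 0.2803, 0.1508, 0.2486]
t=3: π = [0.1731, 0.1474, 0.2828, 0.1494, 0.2472]

π = [0.1731, 0.1474, 0.2828, 0.1494, 0.2472]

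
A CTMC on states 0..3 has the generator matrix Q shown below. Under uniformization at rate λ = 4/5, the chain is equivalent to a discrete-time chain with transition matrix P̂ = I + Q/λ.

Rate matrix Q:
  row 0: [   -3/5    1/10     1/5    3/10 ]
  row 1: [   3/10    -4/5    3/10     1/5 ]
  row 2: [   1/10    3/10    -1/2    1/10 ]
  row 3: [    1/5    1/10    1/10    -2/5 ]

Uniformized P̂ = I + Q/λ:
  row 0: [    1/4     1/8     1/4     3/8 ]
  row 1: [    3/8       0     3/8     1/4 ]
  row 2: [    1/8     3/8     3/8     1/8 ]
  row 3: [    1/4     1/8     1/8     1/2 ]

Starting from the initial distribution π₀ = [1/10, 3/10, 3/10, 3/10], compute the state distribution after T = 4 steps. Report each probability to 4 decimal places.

t=0: π = [0.1000, 0.3000, 0.3000, 0.3000]
t=1: π = [0.2500, 0.1625, 0.2875, 0.3000]
t=2: π = [0.2344, 0.1766, 0.2688, 0.3203]
t=3: π = [0.2385, 0.1701, 0.2656, 0.3258]
t=4: π = [0.2381, 0.1701, 0.2637, 0.3281]

π = [0.2381, 0.1701, 0.2637, 0.3281]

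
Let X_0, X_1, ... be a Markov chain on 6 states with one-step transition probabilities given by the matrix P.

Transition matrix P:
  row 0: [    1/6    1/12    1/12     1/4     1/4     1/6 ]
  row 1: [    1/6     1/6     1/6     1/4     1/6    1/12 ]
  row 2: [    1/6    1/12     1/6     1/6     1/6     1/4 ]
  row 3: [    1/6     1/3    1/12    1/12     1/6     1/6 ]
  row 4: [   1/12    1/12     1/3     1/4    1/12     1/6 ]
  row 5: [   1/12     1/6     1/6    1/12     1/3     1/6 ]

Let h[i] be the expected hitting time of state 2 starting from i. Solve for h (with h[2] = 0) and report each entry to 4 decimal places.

h = [6.2771, 5.8896, 0.0000, 6.2901, 4.9320, 5.6074]

First-step conditioning: h[2] = 0; for i ≠ 2, h[i] = 1 + Σ_k P[i][k]·h[k].
  h[0] = 1 + 1/6·h[0] + 1/12·h[1] + 1/4·h[3] + 1/4·h[4] + 1/6·h[5]
  h[1] = 1 + 1/6·h[0] + 1/6·h[1] + 1/4·h[3] + 1/6·h[4] + 1/12·h[5]
  h[3] = 1 + 1/6·h[0] + 1/3·h[1] + 1/12·h[3] + 1/6·h[4] + 1/6·h[5]
  h[4] = 1 + 1/12·h[0] + 1/12·h[1] + 1/4·h[3] + 1/12·h[4] + 1/6·h[5]
  h[5] = 1 + 1/12·h[0] + 1/6·h[1] + 1/12·h[3] + 1/3·h[4] + 1/6·h[5]
Solving the 5×5 linear system over states ≠ 2 gives exactly h = [51968/8279, 48760/8279, 0, 52076/8279, 40832/8279, 46424/8279] (h[2] = 0 is the target).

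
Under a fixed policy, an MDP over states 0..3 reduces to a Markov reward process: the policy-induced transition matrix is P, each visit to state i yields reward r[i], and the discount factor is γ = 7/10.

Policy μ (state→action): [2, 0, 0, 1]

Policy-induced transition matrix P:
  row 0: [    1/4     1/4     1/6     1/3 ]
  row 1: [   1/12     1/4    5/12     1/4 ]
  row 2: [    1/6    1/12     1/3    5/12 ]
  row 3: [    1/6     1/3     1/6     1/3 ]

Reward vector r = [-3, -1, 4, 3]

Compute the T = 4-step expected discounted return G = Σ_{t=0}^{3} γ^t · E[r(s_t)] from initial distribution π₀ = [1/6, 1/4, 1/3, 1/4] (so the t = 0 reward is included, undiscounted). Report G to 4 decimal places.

t=0: π = [0.1667, 0.2500, 0.3333, 0.2500], E[r] = 1.3333, γ^t·E[r] = 1.333333, running G = 1.333333
t=1: π = [0.1597, 0.2153, 0.2847, 0.3403], E[r] = 1.4653, γ^t·E[r] = 1.025694, running G = 2.359028
t=2: π = [0.1620, 0.2309, 0.2679, 0.3391], E[r] = 1.3721, γ^t·E[r] = 0.672332, running G = 3.031360
t=3: π = [0.1609, 0.2336, 0.2690, 0.3364], E[r] = 1.3691, γ^t·E[r] = 0.469590, running G = 3.500950

G = 3.5010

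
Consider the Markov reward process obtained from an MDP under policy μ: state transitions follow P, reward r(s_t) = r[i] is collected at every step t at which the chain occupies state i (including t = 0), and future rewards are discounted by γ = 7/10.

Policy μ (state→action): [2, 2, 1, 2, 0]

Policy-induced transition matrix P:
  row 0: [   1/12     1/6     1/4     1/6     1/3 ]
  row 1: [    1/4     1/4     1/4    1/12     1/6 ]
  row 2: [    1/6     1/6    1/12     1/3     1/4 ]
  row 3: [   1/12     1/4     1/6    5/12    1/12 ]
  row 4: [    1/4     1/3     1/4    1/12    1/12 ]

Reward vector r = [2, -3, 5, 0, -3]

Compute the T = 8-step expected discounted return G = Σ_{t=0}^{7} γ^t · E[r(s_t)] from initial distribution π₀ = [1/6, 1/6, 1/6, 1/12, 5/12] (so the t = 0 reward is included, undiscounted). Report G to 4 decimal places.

t=0: π = [0.1667, 0.1667, 0.1667, 0.0833, 0.4167], E[r] = -0.5833, γ^t·E[r] = -0.583333, running G = -0.583333
t=1: π = [0.1944, 0.2569, 0.2153, 0.1667, 0.1667], E[r] = 0.1944, γ^t·E[r] = 0.136111, running G = -0.447222
t=2: π = [0.1719, 0.2297, 0.2002, 0.2089, 0.1892], E[r] = 0.0880, γ^t·E[r] = 0.043102, running G = -0.404120
t=3: π = [0.1698, 0.2348, 0.1992, 0.2174, 0.1788], E[r] = 0.0951, γ^t·E[r] = 0.032603, running G = -0.371518
t=4: π = [0.1689, 0.2341, 0.1987, 0.2197, 0.1786], E[r] = 0.0930, γ^t·E[r] = 0.022336, running G = -0.349182
t=5: π = [0.1687, 0.2343, 0.1986, 0.2203, 0.1782], E[r] = 0.0929, γ^t·E[r] = 0.015620, running G = -0.333561
t=6: π = [0.1686, 0.2342, 0.1985, 0.2205, 0.1781], E[r] = 0.0929, γ^t·E[r] = 0.010926, running G = -0.322635
t=7: π = [0.1686, 0.2342, 0.1985, 0.2205, 0.1781], E[r] = 0.0929, γ^t·E[r] = 0.007647, running G = -0.314988

G = -0.3150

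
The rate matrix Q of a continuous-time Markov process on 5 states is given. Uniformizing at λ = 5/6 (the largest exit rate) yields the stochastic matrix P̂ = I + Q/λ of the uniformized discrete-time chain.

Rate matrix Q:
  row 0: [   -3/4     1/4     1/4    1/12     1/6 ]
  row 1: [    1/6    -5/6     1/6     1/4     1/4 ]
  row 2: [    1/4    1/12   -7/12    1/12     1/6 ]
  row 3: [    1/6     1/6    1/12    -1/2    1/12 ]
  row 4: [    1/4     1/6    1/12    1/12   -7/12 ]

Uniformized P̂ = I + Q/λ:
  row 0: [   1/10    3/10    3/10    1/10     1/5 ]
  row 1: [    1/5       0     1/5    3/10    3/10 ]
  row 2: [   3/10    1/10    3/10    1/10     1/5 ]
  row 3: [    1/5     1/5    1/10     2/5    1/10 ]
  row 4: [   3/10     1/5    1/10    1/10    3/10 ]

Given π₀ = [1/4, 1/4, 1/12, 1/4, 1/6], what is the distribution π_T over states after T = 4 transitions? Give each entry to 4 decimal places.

t=0: π = [0.2500, 0.2500, 0.0833, 0.2500, 0.1667]
t=1: π = [0.2000, 0.1667, 0.1917, 0.2250, 0.2167]
t=2: π = [0.2208, 0.1675, 0.1950, 0.2008, 0.2158]
t=3: π = [0.2190, 0.1691, 0.1999, 0.1938, 0.2183]
t=4: π = [0.2199, 0.1681, 0.2007, 0.1919, 0.2194]

π = [0.2199, 0.1681, 0.2007, 0.1919, 0.2194]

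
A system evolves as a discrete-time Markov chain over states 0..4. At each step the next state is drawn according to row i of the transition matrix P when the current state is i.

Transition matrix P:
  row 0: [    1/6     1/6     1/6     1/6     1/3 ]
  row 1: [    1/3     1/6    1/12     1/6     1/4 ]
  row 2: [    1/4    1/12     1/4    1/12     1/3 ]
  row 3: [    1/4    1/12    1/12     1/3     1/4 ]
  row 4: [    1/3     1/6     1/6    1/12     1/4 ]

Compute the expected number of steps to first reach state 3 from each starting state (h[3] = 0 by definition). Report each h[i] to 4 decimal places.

First-step conditioning: h[3] = 0; for i ≠ 3, h[i] = 1 + Σ_k P[i][k]·h[k].
  h[0] = 1 + 1/6·h[0] + 1/6·h[1] + 1/6·h[2] + 1/3·h[4]
  h[1] = 1 + 1/3·h[0] + 1/6·h[1] + 1/12·h[2] + 1/4·h[4]
  h[2] = 1 + 1/4·h[0] + 1/12·h[1] + 1/4·h[2] + 1/3·h[4]
  h[4] = 1 + 1/3·h[0] + 1/6·h[1] + 1/6·h[2] + 1/4·h[4]
Solving the 4×4 linear system over states ≠ 3 gives exactly h = [1703/218, 1679/218, 930/109, 0, 917/109] (h[3] = 0 is the target).

h = [7.8119, 7.7018, 8.5321, 0.0000, 8.4128]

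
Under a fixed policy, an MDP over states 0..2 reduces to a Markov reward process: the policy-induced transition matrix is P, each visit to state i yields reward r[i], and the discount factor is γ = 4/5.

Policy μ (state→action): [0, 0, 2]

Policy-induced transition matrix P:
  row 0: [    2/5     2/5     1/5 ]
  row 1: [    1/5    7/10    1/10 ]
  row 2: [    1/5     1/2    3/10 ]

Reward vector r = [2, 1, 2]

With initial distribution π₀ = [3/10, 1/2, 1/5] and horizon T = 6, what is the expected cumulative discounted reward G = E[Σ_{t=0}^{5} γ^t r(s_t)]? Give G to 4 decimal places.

G = 5.3053

t=0: π = [0.3000, 0.5000, 0.2000], E[r] = 1.5000, γ^t·E[r] = 1.500000, running G = 1.500000
t=1: π = [0.2600, 0.5700, 0.1700], E[r] = 1.4300, γ^t·E[r] = 1.144000, running G = 2.644000
t=2: π = [0.2520, 0.5880, 0.1600], E[r] = 1.4120, γ^t·E[r] = 0.903680, running G = 3.547680
t=3: π = [0.2504, 0.5924, 0.1572], E[r] = 1.4076, γ^t·E[r] = 0.720691, running G = 4.268371
t=4: π = [0.2501, 0.5934, 0.1565], E[r] = 1.4066, γ^t·E[r] = 0.576127, running G = 4.844498
t=5: π = [0.2500, 0.5937, 0.1563], E[r] = 1.4063, γ^t·E[r] = 0.460823, running G = 5.305321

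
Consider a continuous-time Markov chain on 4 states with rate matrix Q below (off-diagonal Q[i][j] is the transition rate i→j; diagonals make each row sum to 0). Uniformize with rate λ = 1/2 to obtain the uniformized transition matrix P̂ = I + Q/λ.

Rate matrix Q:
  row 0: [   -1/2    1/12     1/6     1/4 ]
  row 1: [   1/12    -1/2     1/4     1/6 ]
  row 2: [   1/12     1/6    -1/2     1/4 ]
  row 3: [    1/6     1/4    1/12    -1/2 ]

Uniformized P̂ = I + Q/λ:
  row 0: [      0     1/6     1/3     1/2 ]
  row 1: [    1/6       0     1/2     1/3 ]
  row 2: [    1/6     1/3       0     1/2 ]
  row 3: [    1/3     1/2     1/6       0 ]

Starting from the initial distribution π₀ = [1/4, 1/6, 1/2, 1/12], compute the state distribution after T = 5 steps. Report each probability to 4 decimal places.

t=0: π = [0.2500, 0.1667, 0.5000, 0.0833]
t=1: π = [0.1389, 0.2500, 0.1806, 0.4306]
t=2: π = [0.2153, 0.2986, 0.2431, 0.2431]
t=3: π = [0.1713, 0.2384, 0.2616, 0.3287]
t=4: π = [0.1929, 0.2801, 0.2311, 0.2959]
t=5: π = [0.1838, 0.2571, 0.2537, 0.3054]

π = [0.1838, 0.2571, 0.2537, 0.3054]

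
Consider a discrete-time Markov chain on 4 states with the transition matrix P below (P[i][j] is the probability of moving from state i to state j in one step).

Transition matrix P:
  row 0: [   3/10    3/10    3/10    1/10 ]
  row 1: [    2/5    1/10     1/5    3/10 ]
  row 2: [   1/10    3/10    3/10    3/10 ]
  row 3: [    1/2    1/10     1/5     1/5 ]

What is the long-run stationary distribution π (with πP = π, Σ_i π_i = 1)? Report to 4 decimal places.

π = [0.3132, 0.2140, 0.2570, 0.2158]

Balance equations π_j = Σ_i π_i·P[i][j]:
  π_0 = 3/10·π_0 + 2/5·π_1 + 1/10·π_2 + 1/2·π_3
  π_1 = 3/10·π_0 + 1/10·π_1 + 3/10·π_2 + 1/10·π_3
  π_2 = 3/10·π_0 + 1/5·π_1 + 3/10·π_2 + 1/5·π_3
  normalize: π_0 + π_1 + π_2 + π_3 = 1
Solving the linear system gives exactly π = [119/380, 61/285, 293/1140, 41/190].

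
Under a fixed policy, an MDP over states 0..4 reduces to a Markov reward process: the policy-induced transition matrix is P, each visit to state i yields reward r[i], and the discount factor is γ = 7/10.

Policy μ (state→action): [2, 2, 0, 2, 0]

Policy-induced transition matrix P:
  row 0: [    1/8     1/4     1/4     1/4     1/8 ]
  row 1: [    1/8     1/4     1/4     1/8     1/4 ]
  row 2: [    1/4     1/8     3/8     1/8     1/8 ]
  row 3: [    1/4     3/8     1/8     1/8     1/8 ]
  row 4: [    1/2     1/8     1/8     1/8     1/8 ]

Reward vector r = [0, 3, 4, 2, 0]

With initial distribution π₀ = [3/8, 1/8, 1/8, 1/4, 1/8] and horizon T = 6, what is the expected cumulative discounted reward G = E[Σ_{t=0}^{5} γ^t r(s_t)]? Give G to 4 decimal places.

t=0: π = [0.3750, 0.1250, 0.1250, 0.2500, 0.1250], E[r] = 1.3750, γ^t·E[r] = 1.375000, running G = 1.375000
t=1: π = [0.2188, 0.2500, 0.2188, 0.1719, 0.1406], E[r] = 1.9688, γ^t·E[r] = 1.378125, running G = 2.753125
t=2: π = [0.2266, 0.2266, 0.2383, 0.1523, 0.1563], E[r] = 1.9375, γ^t·E[r] = 0.949375, running G = 3.702500
t=3: π = [0.2324, 0.2197, 0.2412, 0.1533, 0.1533], E[r] = 1.9307, γ^t·E[r] = 0.662218, running G = 4.364718
t=4: π = [0.2318, 0.2198, 0.2418, 0.1541, 0.1525], E[r] = 1.9349, γ^t·E[r] = 0.464578, running G = 4.829296
t=5: π = [0.2317, 0.2200, 0.2419, 0.1540, 0.1525], E[r] = 1.9355, γ^t·E[r] = 0.325302, running G = 5.154598

G = 5.1546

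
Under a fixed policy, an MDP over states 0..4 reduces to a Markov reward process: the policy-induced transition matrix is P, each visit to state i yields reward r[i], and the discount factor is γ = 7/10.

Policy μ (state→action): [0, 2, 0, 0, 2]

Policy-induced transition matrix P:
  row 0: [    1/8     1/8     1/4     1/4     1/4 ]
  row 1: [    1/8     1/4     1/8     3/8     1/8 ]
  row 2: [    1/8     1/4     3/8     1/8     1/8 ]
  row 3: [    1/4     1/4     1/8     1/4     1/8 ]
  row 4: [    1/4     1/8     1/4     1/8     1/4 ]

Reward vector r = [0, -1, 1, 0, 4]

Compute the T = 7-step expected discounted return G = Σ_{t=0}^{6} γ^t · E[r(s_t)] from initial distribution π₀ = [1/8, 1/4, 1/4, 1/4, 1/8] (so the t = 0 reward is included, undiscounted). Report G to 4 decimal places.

t=0: π = [0.1250, 0.2500, 0.2500, 0.2500, 0.1250], E[r] = 0.5000, γ^t·E[r] = 0.500000, running G = 0.500000
t=1: π = [0.1719, 0.2188, 0.2188, 0.2344, 0.1563], E[r] = 0.6250, γ^t·E[r] = 0.437500, running G = 0.937500
t=2: π = [0.1738, 0.2090, 0.2207, 0.2305, 0.1660], E[r] = 0.6758, γ^t·E[r] = 0.331133, running G = 1.268633
t=3: π = [0.1746, 0.2075, 0.2227, 0.2278, 0.1675], E[r] = 0.6851, γ^t·E[r] = 0.234975, running G = 1.503608
t=4: π = [0.1744, 0.2072, 0.2234, 0.2272, 0.1678], E[r] = 0.6872, γ^t·E[r] = 0.164995, running G = 1.668603
t=5: π = [0.1744, 0.2072, 0.2236, 0.2270, 0.1678], E[r] = 0.6875, γ^t·E[r] = 0.115544, running G = 1.784148
t=6: π = [0.1743, 0.2072, 0.2237, 0.2270, 0.1678], E[r] = 0.6875, γ^t·E[r] = 0.080885, running G = 1.865032

G = 1.8650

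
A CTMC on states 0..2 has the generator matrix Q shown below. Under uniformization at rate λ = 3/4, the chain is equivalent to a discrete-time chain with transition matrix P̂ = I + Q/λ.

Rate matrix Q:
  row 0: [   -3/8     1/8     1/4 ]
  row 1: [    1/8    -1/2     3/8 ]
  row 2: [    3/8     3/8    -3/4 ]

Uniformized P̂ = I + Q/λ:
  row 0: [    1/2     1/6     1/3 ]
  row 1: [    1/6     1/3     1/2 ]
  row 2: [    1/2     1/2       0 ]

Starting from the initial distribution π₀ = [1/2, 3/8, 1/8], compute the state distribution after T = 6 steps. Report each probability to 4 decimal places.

t=0: π = [0.5000, 0.3750, 0.1250]
t=1: π = [0.3750, 0.2708, 0.3542]
t=2: π = [0.4097, 0.3299, 0.2604]
t=3: π = [0.3900, 0.3084, 0.3015]
t=4: π = [0.3972, 0.3186, 0.2842]
t=5: π = [0.3938, 0.3145, 0.2917]
t=6: π = [0.3952, 0.3163, 0.2885]

π = [0.3952, 0.3163, 0.2885]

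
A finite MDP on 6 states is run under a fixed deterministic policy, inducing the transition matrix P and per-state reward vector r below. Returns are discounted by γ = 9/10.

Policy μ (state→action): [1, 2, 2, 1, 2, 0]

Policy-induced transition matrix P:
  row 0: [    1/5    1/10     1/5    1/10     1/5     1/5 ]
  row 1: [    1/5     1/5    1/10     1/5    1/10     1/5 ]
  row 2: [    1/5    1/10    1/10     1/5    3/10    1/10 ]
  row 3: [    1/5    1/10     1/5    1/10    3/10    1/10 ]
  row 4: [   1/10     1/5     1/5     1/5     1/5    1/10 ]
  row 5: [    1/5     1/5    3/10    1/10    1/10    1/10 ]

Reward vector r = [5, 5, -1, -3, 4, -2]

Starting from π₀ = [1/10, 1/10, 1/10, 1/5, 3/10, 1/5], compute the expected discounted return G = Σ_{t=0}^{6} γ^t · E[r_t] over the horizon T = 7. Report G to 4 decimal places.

G = 7.6652

t=0: π = [0.1000, 0.1000, 0.1000, 0.2000, 0.3000, 0.2000], E[r] = 1.1000, γ^t·E[r] = 1.100000, running G = 1.100000
t=1: π = [0.1700, 0.1600, 0.2000, 0.1500, 0.2000, 0.1200], E[r] = 1.5600, γ^t·E[r] = 1.404000, running G = 2.504000
t=2: π = [0.1800, 0.1480, 0.1760, 0.1560, 0.2070, 0.1330], E[r] = 1.5580, γ^t·E[r] = 1.261980, running G = 3.765980
t=3: π = [0.1793, 0.1488, 0.1809, 0.1531, 0.2051, 0.1328], E[r] = 1.5551, γ^t·E[r] = 1.133668, running G = 4.899648
t=4: π = [0.1795, 0.1487, 0.1803, 0.1535, 0.2052, 0.1328], E[r] = 1.5554, γ^t·E[r] = 1.020491, running G = 5.920139
t=5: π = [0.1795, 0.1487, 0.1804, 0.1534, 0.2052, 0.1328], E[r] = 1.5554, γ^t·E[r] = 0.918438, running G = 6.838577
t=6: π = [0.1795, 0.1487, 0.1804, 0.1534, 0.2052, 0.1328], E[r] = 1.5554, γ^t·E[r] = 0.826592, running G = 7.665170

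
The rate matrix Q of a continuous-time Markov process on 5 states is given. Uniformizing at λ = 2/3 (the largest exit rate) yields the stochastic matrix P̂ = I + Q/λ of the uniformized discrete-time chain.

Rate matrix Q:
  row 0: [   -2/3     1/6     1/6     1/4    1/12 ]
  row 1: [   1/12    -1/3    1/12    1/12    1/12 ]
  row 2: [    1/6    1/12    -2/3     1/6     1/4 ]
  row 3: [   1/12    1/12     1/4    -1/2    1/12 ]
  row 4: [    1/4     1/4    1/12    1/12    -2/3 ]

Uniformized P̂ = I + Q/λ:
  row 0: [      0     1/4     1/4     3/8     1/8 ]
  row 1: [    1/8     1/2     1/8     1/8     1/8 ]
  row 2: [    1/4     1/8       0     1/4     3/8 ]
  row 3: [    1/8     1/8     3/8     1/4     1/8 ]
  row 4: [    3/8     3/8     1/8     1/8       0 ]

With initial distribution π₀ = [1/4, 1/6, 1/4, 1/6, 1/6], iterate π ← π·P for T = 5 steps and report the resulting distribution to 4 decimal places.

t=0: π = [0.2500, 0.1667, 0.2500, 0.1667, 0.1667]
t=1: π = [0.1667, 0.2604, 0.1667, 0.2396, 0.1667]
t=2: π = [0.1667, 0.2852, 0.1849, 0.2174, 0.1458]
t=3: π = [0.1637, 0.2892, 0.1771, 0.2170, 0.1530]
t=4: π = [0.1649, 0.2922, 0.1776, 0.2152, 0.1501]
t=5: π = [0.1641, 0.2927, 0.1772, 0.2153, 0.1506]

π = [0.1641, 0.2927, 0.1772, 0.2153, 0.1506]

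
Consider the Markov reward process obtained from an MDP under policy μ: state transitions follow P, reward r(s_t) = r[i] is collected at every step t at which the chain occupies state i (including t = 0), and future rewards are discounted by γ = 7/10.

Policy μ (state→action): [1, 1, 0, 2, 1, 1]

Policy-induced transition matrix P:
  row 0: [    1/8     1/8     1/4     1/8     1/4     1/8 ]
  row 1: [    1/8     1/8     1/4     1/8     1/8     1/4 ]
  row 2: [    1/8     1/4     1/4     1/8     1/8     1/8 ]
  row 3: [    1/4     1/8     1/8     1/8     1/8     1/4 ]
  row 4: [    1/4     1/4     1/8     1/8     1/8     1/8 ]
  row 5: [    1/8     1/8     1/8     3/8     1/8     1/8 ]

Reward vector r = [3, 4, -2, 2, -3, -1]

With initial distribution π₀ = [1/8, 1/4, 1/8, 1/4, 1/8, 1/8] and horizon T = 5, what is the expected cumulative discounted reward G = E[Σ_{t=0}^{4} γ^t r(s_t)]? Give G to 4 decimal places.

t=0: π = [0.1250, 0.2500, 0.1250, 0.2500, 0.1250, 0.1250], E[r] = 1.1250, γ^t·E[r] = 1.125000, running G = 1.125000
t=1: π = [0.1719, 0.1563, 0.1875, 0.1563, 0.1406, 0.1875], E[r] = 0.4688, γ^t·E[r] = 0.328125, running G = 1.453125
t=2: π = [0.1621, 0.1660, 0.1895, 0.1719, 0.1465, 0.1641], E[r] = 0.5117, γ^t·E[r] = 0.250742, running G = 1.703867
t=3: π = [0.1648, 0.1670, 0.1897, 0.1660, 0.1453, 0.1672], E[r] = 0.5120, γ^t·E[r] = 0.175603, running G = 1.879470
t=4: π = [0.1639, 0.1669, 0.1902, 0.1668, 0.1456, 0.1666], E[r] = 0.5090, γ^t·E[r] = 0.122219, running G = 2.001689

G = 2.0017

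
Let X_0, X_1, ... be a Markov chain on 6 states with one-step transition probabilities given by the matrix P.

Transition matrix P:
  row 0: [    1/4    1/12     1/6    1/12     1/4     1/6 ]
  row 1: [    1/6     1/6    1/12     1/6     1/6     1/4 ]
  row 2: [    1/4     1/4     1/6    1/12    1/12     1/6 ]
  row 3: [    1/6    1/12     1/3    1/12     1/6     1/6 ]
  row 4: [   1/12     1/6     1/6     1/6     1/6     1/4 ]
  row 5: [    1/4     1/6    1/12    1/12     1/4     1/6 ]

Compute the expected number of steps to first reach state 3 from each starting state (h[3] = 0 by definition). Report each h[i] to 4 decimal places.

h = [8.8912, 8.1451, 8.8912, 0.0000, 8.1451, 8.8290]

First-step conditioning: h[3] = 0; for i ≠ 3, h[i] = 1 + Σ_k P[i][k]·h[k].
  h[0] = 1 + 1/4·h[0] + 1/12·h[1] + 1/6·h[2] + 1/4·h[4] + 1/6·h[5]
  h[1] = 1 + 1/6·h[0] + 1/6·h[1] + 1/12·h[2] + 1/6·h[4] + 1/4·h[5]
  h[2] = 1 + 1/4·h[0] + 1/4·h[1] + 1/6·h[2] + 1/12·h[4] + 1/6·h[5]
  h[4] = 1 + 1/12·h[0] + 1/6·h[1] + 1/6·h[2] + 1/6·h[4] + 1/4·h[5]
  h[5] = 1 + 1/4·h[0] + 1/6·h[1] + 1/12·h[2] + 1/4·h[4] + 1/6·h[5]
Solving the 5×5 linear system over states ≠ 3 gives exactly h = [1716/193, 1572/193, 1716/193, 0, 1572/193, 1704/193] (h[3] = 0 is the target).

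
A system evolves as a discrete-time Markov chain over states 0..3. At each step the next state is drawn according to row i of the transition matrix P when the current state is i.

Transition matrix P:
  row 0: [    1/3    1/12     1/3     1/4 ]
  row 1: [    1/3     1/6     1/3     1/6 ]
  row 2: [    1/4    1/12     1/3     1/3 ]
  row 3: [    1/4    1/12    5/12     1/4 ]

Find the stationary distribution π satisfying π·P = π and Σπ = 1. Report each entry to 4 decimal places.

π = [0.2810, 0.0909, 0.3560, 0.2721]

Balance equations π_j = Σ_i π_i·P[i][j]:
  π_0 = 1/3·π_0 + 1/3·π_1 + 1/4·π_2 + 1/4·π_3
  π_1 = 1/12·π_0 + 1/6·π_1 + 1/12·π_2 + 1/12·π_3
  π_2 = 1/3·π_0 + 1/3·π_1 + 1/3·π_2 + 5/12·π_3
  normalize: π_0 + π_1 + π_2 + π_3 = 1
Solving the linear system gives exactly π = [34/121, 1/11, 560/1573, 428/1573].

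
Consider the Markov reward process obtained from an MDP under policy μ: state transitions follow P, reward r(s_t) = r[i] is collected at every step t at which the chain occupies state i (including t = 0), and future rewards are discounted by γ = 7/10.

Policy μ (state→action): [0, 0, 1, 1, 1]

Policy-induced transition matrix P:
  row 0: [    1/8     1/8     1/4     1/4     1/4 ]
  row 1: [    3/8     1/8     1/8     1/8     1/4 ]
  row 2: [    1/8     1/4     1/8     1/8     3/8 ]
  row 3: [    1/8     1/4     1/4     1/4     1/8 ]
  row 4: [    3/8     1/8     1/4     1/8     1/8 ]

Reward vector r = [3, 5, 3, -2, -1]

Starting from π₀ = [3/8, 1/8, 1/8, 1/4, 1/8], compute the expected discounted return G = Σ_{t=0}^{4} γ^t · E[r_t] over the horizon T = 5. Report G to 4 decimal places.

t=0: π = [0.3750, 0.1250, 0.1250, 0.2500, 0.1250], E[r] = 1.5000, γ^t·E[r] = 1.500000, running G = 1.500000
t=1: π = [0.1875, 0.1719, 0.2188, 0.2031, 0.2188], E[r] = 1.4531, γ^t·E[r] = 1.017188, running G = 2.517188
t=2: π = [0.2227, 0.1777, 0.2012, 0.1738, 0.2246], E[r] = 1.5879, γ^t·E[r] = 0.778066, running G = 3.295254
t=3: π = [0.2256, 0.1719, 0.2026, 0.1746, 0.2253], E[r] = 1.5696, γ^t·E[r] = 0.538366, running G = 3.833620
t=4: π = [0.2243, 0.1721, 0.2032, 0.1750, 0.2253], E[r] = 1.5678, γ^t·E[r] = 0.376439, running G = 4.210058

G = 4.2101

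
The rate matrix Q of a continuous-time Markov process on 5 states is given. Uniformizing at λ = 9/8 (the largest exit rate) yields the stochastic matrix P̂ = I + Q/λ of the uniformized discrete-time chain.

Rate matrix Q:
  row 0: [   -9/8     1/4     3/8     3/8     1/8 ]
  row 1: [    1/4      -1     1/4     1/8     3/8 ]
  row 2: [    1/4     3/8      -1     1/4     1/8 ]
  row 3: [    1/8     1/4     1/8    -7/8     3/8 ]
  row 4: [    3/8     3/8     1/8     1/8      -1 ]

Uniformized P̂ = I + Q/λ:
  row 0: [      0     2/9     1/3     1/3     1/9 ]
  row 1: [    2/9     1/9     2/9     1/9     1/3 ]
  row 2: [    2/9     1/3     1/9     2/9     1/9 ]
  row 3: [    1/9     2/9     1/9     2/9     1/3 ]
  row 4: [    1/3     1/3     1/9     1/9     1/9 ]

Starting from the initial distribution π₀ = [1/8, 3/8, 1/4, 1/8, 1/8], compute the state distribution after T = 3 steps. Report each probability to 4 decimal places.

π = [0.1821, 0.2375, 0.1788, 0.1934, 0.2082]

t=0: π = [0.1250, 0.3750, 0.2500, 0.1250, 0.1250]
t=1: π = [0.1944, 0.2222, 0.1806, 0.1806, 0.2222]
t=2: π = [0.1836, 0.2423, 0.1790, 0.1944, 0.2006]
t=3: π = [0.1821, 0.2375, 0.1788, 0.1934, 0.2082]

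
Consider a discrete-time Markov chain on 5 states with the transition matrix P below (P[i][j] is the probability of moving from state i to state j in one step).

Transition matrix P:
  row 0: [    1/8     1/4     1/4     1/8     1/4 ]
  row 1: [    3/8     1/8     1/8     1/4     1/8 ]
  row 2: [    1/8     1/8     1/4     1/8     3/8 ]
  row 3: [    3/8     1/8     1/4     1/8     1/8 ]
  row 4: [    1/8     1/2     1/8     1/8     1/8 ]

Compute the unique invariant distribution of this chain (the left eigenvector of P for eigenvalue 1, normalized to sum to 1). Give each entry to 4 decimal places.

Balance equations π_j = Σ_i π_i·P[i][j]:
  π_0 = 1/8·π_0 + 3/8·π_1 + 1/8·π_2 + 3/8·π_3 + 1/8·π_4
  π_1 = 1/4·π_0 + 1/8·π_1 + 1/8·π_2 + 1/8·π_3 + 1/2·π_4
  π_2 = 1/4·π_0 + 1/8·π_1 + 1/4·π_2 + 1/4·π_3 + 1/8·π_4
  π_3 = 1/8·π_0 + 1/4·π_1 + 1/8·π_2 + 1/8·π_3 + 1/8·π_4
  normalize: π_0 + π_1 + π_2 + π_3 + π_4 = 1
Solving the linear system gives exactly π = [598/2713, 619/2713, 1065/5426, 833/5426, 547/2713].

π = [0.2204, 0.2282, 0.1963, 0.1535, 0.2016]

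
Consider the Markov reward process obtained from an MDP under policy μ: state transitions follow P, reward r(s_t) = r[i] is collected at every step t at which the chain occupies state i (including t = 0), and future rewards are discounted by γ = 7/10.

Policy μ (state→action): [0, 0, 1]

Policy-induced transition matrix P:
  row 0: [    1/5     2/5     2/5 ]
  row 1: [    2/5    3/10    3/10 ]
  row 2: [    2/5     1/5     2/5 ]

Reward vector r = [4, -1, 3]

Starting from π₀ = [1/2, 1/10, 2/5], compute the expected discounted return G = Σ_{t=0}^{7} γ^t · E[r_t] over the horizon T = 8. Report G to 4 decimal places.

G = 7.6502

t=0: π = [0.5000, 0.1000, 0.4000], E[r] = 3.1000, γ^t·E[r] = 3.100000, running G = 3.100000
t=1: π = [0.3000, 0.3100, 0.3900], E[r] = 2.0600, γ^t·E[r] = 1.442000, running G = 4.542000
t=2: π = [0.3400, 0.2910, 0.3690], E[r] = 2.1760, γ^t·E[r] = 1.066240, running G = 5.608240
t=3: π = [0.3320, 0.2971, 0.3709], E[r] = 2.1436, γ^t·E[r] = 0.735255, running G = 6.343495
t=4: π = [0.3336, 0.2961, 0.3703], E[r] = 2.1492, γ^t·E[r] = 0.516013, running G = 6.859508
t=5: π = [0.3333, 0.2963, 0.3704], E[r] = 2.1480, γ^t·E[r] = 0.361007, running G = 7.220515
t=6: π = [0.3333, 0.2963, 0.3704], E[r] = 2.1482, γ^t·E[r] = 0.252732, running G = 7.473247
t=7: π = [0.3333, 0.2963, 0.3704], E[r] = 2.1481, γ^t·E[r] = 0.176909, running G = 7.650156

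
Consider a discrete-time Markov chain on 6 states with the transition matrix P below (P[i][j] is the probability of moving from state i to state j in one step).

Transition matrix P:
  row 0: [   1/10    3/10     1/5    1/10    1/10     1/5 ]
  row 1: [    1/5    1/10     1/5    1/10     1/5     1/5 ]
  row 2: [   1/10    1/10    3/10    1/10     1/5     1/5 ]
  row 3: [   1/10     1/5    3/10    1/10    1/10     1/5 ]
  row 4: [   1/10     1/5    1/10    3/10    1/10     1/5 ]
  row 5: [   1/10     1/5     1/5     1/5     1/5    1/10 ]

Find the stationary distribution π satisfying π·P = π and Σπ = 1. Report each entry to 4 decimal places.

Balance equations π_j = Σ_i π_i·P[i][j]:
  π_0 = 1/10·π_0 + 1/5·π_1 + 1/10·π_2 + 1/10·π_3 + 1/10·π_4 + 1/10·π_5
  π_1 = 3/10·π_0 + 1/10·π_1 + 1/10·π_2 + 1/5·π_3 + 1/5·π_4 + 1/5·π_5
  π_2 = 1/5·π_0 + 1/5·π_1 + 3/10·π_2 + 3/10·π_3 + 1/10·π_4 + 1/5·π_5
  π_3 = 1/10·π_0 + 1/10·π_1 + 1/10·π_2 + 1/10·π_3 + 3/10·π_4 + 1/5·π_5
  π_4 = 1/10·π_0 + 1/5·π_1 + 1/5·π_2 + 1/10·π_3 + 1/10·π_4 + 1/5·π_5
  normalize: π_0 + π_1 + π_2 + π_3 + π_4 + π_5 = 1
Solving the linear system gives exactly π = [7085/60434, 5208/30217, 13377/60434, 18093/120868, 19043/120868, 2/11].

π = [0.1172, 0.1724, 0.2213, 0.1497, 0.1576, 0.1818]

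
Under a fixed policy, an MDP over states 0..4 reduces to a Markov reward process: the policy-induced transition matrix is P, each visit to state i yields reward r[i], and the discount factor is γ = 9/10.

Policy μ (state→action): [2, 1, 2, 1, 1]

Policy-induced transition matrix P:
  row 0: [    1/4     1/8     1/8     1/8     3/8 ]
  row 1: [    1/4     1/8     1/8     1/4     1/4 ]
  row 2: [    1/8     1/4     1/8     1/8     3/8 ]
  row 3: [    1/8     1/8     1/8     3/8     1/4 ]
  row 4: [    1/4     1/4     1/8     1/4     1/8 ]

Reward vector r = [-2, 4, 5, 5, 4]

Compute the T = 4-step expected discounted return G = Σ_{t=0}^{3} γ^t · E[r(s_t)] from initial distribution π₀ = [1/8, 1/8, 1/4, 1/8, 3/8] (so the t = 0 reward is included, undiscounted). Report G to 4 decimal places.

t=0: π = [0.1250, 0.1250, 0.2500, 0.1250, 0.3750], E[r] = 3.6250, γ^t·E[r] = 3.625000, running G = 3.625000
t=1: π = [0.2031, 0.2031, 0.1250, 0.2188, 0.2500], E[r] = 3.1250, γ^t·E[r] = 2.812500, running G = 6.437500
t=2: π = [0.2070, 0.1719, 0.1250, 0.2363, 0.2598], E[r] = 3.1191, γ^t·E[r] = 2.526504, running G = 8.964004
t=3: π = [0.2048, 0.1731, 0.1250, 0.2380, 0.2590], E[r] = 3.1340, γ^t·E[r] = 2.284710, running G = 11.248714

G = 11.2487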